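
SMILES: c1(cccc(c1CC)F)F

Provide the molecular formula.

C8H8F2

Heavy atoms from the SMILES: 8 C, 2 F.
Implicit hydrogens by atom environment:
  3 × C (aromatic): 1 H each → 3
  3 × C (aromatic): no H
  2 × F: no H
  1 × C: 3 H
  1 × C: 2 H
  Total hydrogens = 8.
Molecular formula: C8H8F2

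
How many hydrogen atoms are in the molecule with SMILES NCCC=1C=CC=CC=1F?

Hydrogens are implicit in SMILES; fill each atom to its normal valence:
  4 × C (aromatic): 1 H each → 4
  2 × C: 2 H each → 4
  2 × C (aromatic): no H
  1 × F: no H
  1 × N: 2 H
  Total hydrogens = 10.

10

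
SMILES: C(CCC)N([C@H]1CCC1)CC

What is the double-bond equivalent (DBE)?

1

Molecular formula from the SMILES: C10H21N.
DoU = (2C + 2 + N − H − X)/2 = (2·10 + 2 + 1 − 21 − 0)/2 = 2/2 = 1.
(Structurally: 1 ring(s) + 0 π bond(s) = 1.)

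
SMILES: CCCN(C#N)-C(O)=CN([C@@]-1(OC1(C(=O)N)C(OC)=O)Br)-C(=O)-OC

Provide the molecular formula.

Heavy atoms from the SMILES: 1 Br, 13 C, 4 N, 7 O.
Implicit hydrogens by atom environment:
  7 × C: no H
  6 × O: no H
  3 × C: 3 H each → 9
  3 × N: no H
  2 × C: 2 H each → 4
  1 × Br: no H
  1 × C: 1 H
  1 × N: 2 H
  1 × O: 1 H
  Total hydrogens = 17.
Molecular formula: C13H17BrN4O7

C13H17BrN4O7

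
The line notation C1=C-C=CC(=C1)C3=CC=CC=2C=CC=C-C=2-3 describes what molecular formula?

Heavy atoms from the SMILES: 16 C.
Implicit hydrogens by atom environment:
  12 × C (aromatic): 1 H each → 12
  4 × C (aromatic): no H
  Total hydrogens = 12.
Molecular formula: C16H12

C16H12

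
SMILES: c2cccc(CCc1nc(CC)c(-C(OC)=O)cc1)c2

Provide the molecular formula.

C17H19NO2

Heavy atoms from the SMILES: 17 C, 1 N, 2 O.
Implicit hydrogens by atom environment:
  7 × C (aromatic): 1 H each → 7
  4 × C (aromatic): no H
  3 × C: 2 H each → 6
  2 × C: 3 H each → 6
  2 × O: no H
  1 × C: no H
  1 × N (aromatic): no H
  Total hydrogens = 19.
Molecular formula: C17H19NO2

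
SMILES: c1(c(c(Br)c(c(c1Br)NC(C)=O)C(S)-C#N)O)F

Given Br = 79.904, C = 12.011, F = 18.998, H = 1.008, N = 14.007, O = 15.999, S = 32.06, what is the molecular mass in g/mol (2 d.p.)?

Molecular formula: C10H7Br2FN2O2S.
M = 2×79.904 + 10×12.011 + 1×18.998 + 7×1.008 + 2×14.007 + 2×15.999 + 1×32.06 = 398.04 g/mol.

398.04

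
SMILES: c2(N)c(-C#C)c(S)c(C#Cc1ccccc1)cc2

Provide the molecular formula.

C16H11NS

Heavy atoms from the SMILES: 16 C, 1 N, 1 S.
Implicit hydrogens by atom environment:
  7 × C (aromatic): 1 H each → 7
  5 × C (aromatic): no H
  3 × C: no H
  1 × C: 1 H
  1 × N: 2 H
  1 × S: 1 H
  Total hydrogens = 11.
Molecular formula: C16H11NS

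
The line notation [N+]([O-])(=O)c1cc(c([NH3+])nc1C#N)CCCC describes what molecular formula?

C10H13N4O2+

Heavy atoms from the SMILES: 10 C, 4 N, 2 O.
Implicit hydrogens by atom environment:
  4 × C (aromatic): no H
  3 × C: 2 H each → 6
  1 × C: 3 H
  1 × C (aromatic): 1 H
  1 × C: no H
  1 × N (charge +1): 3 H
  1 × N (aromatic): no H
  1 × N (charge +1): no H
  1 × N: no H
  1 × O: no H
  1 × O (charge -1): no H
  Total hydrogens = 13.
Net charge +1.
Molecular formula: C10H13N4O2+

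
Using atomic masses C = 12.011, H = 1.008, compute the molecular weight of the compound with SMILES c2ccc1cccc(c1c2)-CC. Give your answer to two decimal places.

156.23

Molecular formula: C12H12.
M = 12×12.011 + 12×1.008 = 156.23 g/mol.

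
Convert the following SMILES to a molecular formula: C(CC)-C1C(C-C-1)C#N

C8H13N

Heavy atoms from the SMILES: 8 C, 1 N.
Implicit hydrogens by atom environment:
  4 × C: 2 H each → 8
  2 × C: 1 H each → 2
  1 × C: 3 H
  1 × C: no H
  1 × N: no H
  Total hydrogens = 13.
Molecular formula: C8H13N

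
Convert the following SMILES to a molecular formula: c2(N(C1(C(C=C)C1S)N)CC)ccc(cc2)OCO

Heavy atoms from the SMILES: 14 C, 2 N, 2 O, 1 S.
Implicit hydrogens by atom environment:
  4 × C (aromatic): 1 H each → 4
  3 × C: 2 H each → 6
  3 × C: 1 H each → 3
  2 × C (aromatic): no H
  1 × C: 3 H
  1 × C: no H
  1 × N: 2 H
  1 × N: no H
  1 × O: 1 H
  1 × O: no H
  1 × S: 1 H
  Total hydrogens = 20.
Molecular formula: C14H20N2O2S

C14H20N2O2S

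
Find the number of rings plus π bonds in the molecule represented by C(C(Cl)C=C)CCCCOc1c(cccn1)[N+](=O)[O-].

Molecular formula from the SMILES: C13H17ClN2O3.
DoU = (2C + 2 + N − H − X)/2 = (2·13 + 2 + 2 − 17 − 1)/2 = 12/2 = 6.
(Structurally: 1 ring(s) + 5 π bond(s) = 6.)

6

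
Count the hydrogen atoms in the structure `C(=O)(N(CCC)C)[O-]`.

10

Hydrogens are implicit in SMILES; fill each atom to its normal valence:
  2 × C: 3 H each → 6
  2 × C: 2 H each → 4
  1 × C: no H
  1 × N: no H
  1 × O: no H
  1 × O (charge -1): no H
  Total hydrogens = 10.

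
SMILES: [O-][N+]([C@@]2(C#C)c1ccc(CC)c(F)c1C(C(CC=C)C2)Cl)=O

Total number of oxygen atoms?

2

The symbol for oxygen appears 2 times in the SMILES.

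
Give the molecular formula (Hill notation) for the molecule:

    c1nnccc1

C4H4N2

Heavy atoms from the SMILES: 4 C, 2 N.
Implicit hydrogens by atom environment:
  4 × C (aromatic): 1 H each → 4
  2 × N (aromatic): no H
  Total hydrogens = 4.
Molecular formula: C4H4N2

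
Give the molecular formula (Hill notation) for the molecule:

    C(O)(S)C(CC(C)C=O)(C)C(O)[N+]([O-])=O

C8H15NO5S

Heavy atoms from the SMILES: 8 C, 1 N, 5 O, 1 S.
Implicit hydrogens by atom environment:
  4 × C: 1 H each → 4
  2 × C: 3 H each → 6
  2 × O: 1 H each → 2
  2 × O: no H
  1 × C: 2 H
  1 × C: no H
  1 × N (charge +1): no H
  1 × O (charge -1): no H
  1 × S: 1 H
  Total hydrogens = 15.
Molecular formula: C8H15NO5S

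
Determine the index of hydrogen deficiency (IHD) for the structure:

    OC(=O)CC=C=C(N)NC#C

Molecular formula from the SMILES: C7H8N2O2.
DoU = (2C + 2 + N − H − X)/2 = (2·7 + 2 + 2 − 8 − 0)/2 = 10/2 = 5.
(Structurally: 0 ring(s) + 5 π bond(s) = 5.)

5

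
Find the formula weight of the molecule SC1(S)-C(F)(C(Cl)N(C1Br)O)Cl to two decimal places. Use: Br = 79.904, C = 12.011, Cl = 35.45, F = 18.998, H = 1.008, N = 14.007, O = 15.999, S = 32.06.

317.01

Molecular formula: C4H5BrCl2FNOS2.
M = 1×79.904 + 4×12.011 + 2×35.45 + 1×18.998 + 5×1.008 + 1×14.007 + 1×15.999 + 2×32.06 = 317.01 g/mol.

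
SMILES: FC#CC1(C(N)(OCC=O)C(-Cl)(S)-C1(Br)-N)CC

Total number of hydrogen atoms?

Hydrogens are implicit in SMILES; fill each atom to its normal valence:
  6 × C: no H
  2 × C: 2 H each → 4
  2 × N: 2 H each → 4
  2 × O: no H
  1 × Br: no H
  1 × C: 3 H
  1 × C: 1 H
  1 × Cl: no H
  1 × F: no H
  1 × S: 1 H
  Total hydrogens = 13.

13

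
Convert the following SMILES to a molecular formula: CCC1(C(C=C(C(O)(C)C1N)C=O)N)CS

Heavy atoms from the SMILES: 11 C, 2 N, 2 O, 1 S.
Implicit hydrogens by atom environment:
  4 × C: 1 H each → 4
  3 × C: no H
  2 × C: 3 H each → 6
  2 × C: 2 H each → 4
  2 × N: 2 H each → 4
  1 × O: 1 H
  1 × O: no H
  1 × S: 1 H
  Total hydrogens = 20.
Molecular formula: C11H20N2O2S

C11H20N2O2S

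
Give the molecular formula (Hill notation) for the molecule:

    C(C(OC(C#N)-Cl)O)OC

C5H8ClNO3

Heavy atoms from the SMILES: 5 C, 1 Cl, 1 N, 3 O.
Implicit hydrogens by atom environment:
  2 × C: 1 H each → 2
  2 × O: no H
  1 × C: 3 H
  1 × C: 2 H
  1 × C: no H
  1 × Cl: no H
  1 × N: no H
  1 × O: 1 H
  Total hydrogens = 8.
Molecular formula: C5H8ClNO3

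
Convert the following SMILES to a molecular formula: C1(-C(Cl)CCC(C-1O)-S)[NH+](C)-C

C8H17ClNOS+

Heavy atoms from the SMILES: 8 C, 1 Cl, 1 N, 1 O, 1 S.
Implicit hydrogens by atom environment:
  4 × C: 1 H each → 4
  2 × C: 3 H each → 6
  2 × C: 2 H each → 4
  1 × Cl: no H
  1 × N (charge +1): 1 H
  1 × O: 1 H
  1 × S: 1 H
  Total hydrogens = 17.
Net charge +1.
Molecular formula: C8H17ClNOS+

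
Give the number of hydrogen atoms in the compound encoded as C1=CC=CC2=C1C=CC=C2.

8

Hydrogens are implicit in SMILES; fill each atom to its normal valence:
  8 × C (aromatic): 1 H each → 8
  2 × C (aromatic): no H
  Total hydrogens = 8.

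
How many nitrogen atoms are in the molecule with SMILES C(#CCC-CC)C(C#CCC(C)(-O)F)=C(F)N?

1

The symbol for nitrogen appears 1 time in the SMILES.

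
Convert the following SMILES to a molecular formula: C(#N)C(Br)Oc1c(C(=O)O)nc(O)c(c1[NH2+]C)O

Heavy atoms from the SMILES: 1 Br, 9 C, 3 N, 5 O.
Implicit hydrogens by atom environment:
  5 × C (aromatic): no H
  3 × O: 1 H each → 3
  2 × C: no H
  2 × O: no H
  1 × Br: no H
  1 × C: 3 H
  1 × C: 1 H
  1 × N (charge +1): 2 H
  1 × N (aromatic): no H
  1 × N: no H
  Total hydrogens = 9.
Net charge +1.
Molecular formula: C9H9BrN3O5+

C9H9BrN3O5+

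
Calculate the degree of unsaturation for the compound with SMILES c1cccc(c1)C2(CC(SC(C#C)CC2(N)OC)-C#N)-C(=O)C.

Molecular formula from the SMILES: C18H20N2O2S.
DoU = (2C + 2 + N − H − X)/2 = (2·18 + 2 + 2 − 20 − 0)/2 = 20/2 = 10.
(Structurally: 2 ring(s) + 8 π bond(s) = 10.)

10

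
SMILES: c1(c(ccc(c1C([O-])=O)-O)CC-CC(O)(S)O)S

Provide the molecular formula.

C11H13O5S2-

Heavy atoms from the SMILES: 11 C, 5 O, 2 S.
Implicit hydrogens by atom environment:
  4 × C (aromatic): no H
  3 × C: 2 H each → 6
  3 × O: 1 H each → 3
  2 × C (aromatic): 1 H each → 2
  2 × C: no H
  2 × S: 1 H each → 2
  1 × O: no H
  1 × O (charge -1): no H
  Total hydrogens = 13.
Net charge -1.
Molecular formula: C11H13O5S2-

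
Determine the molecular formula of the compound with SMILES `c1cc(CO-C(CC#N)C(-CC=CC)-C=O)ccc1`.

Heavy atoms from the SMILES: 16 C, 1 N, 2 O.
Implicit hydrogens by atom environment:
  5 × C: 1 H each → 5
  5 × C (aromatic): 1 H each → 5
  3 × C: 2 H each → 6
  2 × O: no H
  1 × C: 3 H
  1 × C: no H
  1 × C (aromatic): no H
  1 × N: no H
  Total hydrogens = 19.
Molecular formula: C16H19NO2

C16H19NO2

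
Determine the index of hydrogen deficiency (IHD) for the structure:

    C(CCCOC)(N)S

Molecular formula from the SMILES: C5H13NOS.
DoU = (2C + 2 + N − H − X)/2 = (2·5 + 2 + 1 − 13 − 0)/2 = 0/2 = 0.
(Structurally: 0 ring(s) + 0 π bond(s) = 0.)

0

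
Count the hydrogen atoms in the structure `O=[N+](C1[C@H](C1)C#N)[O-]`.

Hydrogens are implicit in SMILES; fill each atom to its normal valence:
  2 × C: 1 H each → 2
  1 × C: 2 H
  1 × C: no H
  1 × N: no H
  1 × N (charge +1): no H
  1 × O: no H
  1 × O (charge -1): no H
  Total hydrogens = 4.

4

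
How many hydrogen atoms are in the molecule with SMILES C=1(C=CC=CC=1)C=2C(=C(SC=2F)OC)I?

8

Hydrogens are implicit in SMILES; fill each atom to its normal valence:
  5 × C (aromatic): 1 H each → 5
  5 × C (aromatic): no H
  1 × C: 3 H
  1 × F: no H
  1 × I: no H
  1 × O: no H
  1 × S (aromatic): no H
  Total hydrogens = 8.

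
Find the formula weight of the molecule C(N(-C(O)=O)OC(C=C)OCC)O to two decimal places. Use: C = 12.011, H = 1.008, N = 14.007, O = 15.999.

Molecular formula: C7H13NO5.
M = 7×12.011 + 13×1.008 + 1×14.007 + 5×15.999 = 191.18 g/mol.

191.18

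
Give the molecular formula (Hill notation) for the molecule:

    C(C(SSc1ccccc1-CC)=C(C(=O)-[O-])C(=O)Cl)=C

Heavy atoms from the SMILES: 14 C, 1 Cl, 3 O, 2 S.
Implicit hydrogens by atom environment:
  4 × C (aromatic): 1 H each → 4
  4 × C: no H
  2 × C: 2 H each → 4
  2 × C (aromatic): no H
  2 × O: no H
  2 × S: no H
  1 × C: 3 H
  1 × C: 1 H
  1 × Cl: no H
  1 × O (charge -1): no H
  Total hydrogens = 12.
Net charge -1.
Molecular formula: C14H12ClO3S2-

C14H12ClO3S2-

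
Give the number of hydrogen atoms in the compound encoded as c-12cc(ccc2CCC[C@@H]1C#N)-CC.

15

Hydrogens are implicit in SMILES; fill each atom to its normal valence:
  4 × C: 2 H each → 8
  3 × C (aromatic): 1 H each → 3
  3 × C (aromatic): no H
  1 × C: 3 H
  1 × C: 1 H
  1 × C: no H
  1 × N: no H
  Total hydrogens = 15.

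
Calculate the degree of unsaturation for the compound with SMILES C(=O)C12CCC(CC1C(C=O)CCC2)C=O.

5

Molecular formula from the SMILES: C13H18O3.
DoU = (2C + 2 + N − H − X)/2 = (2·13 + 2 + 0 − 18 − 0)/2 = 10/2 = 5.
(Structurally: 2 ring(s) + 3 π bond(s) = 5.)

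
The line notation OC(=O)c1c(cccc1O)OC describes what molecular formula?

C8H8O4

Heavy atoms from the SMILES: 8 C, 4 O.
Implicit hydrogens by atom environment:
  3 × C (aromatic): 1 H each → 3
  3 × C (aromatic): no H
  2 × O: 1 H each → 2
  2 × O: no H
  1 × C: 3 H
  1 × C: no H
  Total hydrogens = 8.
Molecular formula: C8H8O4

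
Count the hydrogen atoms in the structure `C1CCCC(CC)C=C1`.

Hydrogens are implicit in SMILES; fill each atom to its normal valence:
  5 × C: 2 H each → 10
  3 × C: 1 H each → 3
  1 × C: 3 H
  Total hydrogens = 16.

16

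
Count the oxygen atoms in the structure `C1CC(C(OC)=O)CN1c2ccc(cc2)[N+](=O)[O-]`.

The symbol for oxygen appears 4 times in the SMILES.

4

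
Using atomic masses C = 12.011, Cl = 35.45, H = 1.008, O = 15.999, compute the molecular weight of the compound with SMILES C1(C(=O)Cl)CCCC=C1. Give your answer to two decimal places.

144.60

Molecular formula: C7H9ClO.
M = 7×12.011 + 1×35.45 + 9×1.008 + 1×15.999 = 144.60 g/mol.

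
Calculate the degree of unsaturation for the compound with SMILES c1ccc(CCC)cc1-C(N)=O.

5

Molecular formula from the SMILES: C10H13NO.
DoU = (2C + 2 + N − H − X)/2 = (2·10 + 2 + 1 − 13 − 0)/2 = 10/2 = 5.
(Structurally: 1 ring(s) + 4 π bond(s) = 5.)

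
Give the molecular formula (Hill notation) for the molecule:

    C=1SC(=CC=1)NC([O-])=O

C5H4NO2S-

Heavy atoms from the SMILES: 5 C, 1 N, 2 O, 1 S.
Implicit hydrogens by atom environment:
  3 × C (aromatic): 1 H each → 3
  1 × C (aromatic): no H
  1 × C: no H
  1 × N: 1 H
  1 × O: no H
  1 × O (charge -1): no H
  1 × S (aromatic): no H
  Total hydrogens = 4.
Net charge -1.
Molecular formula: C5H4NO2S-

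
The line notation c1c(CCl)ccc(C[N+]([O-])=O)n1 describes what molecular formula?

Heavy atoms from the SMILES: 7 C, 1 Cl, 2 N, 2 O.
Implicit hydrogens by atom environment:
  3 × C (aromatic): 1 H each → 3
  2 × C: 2 H each → 4
  2 × C (aromatic): no H
  1 × Cl: no H
  1 × N (aromatic): no H
  1 × N (charge +1): no H
  1 × O: no H
  1 × O (charge -1): no H
  Total hydrogens = 7.
Molecular formula: C7H7ClN2O2

C7H7ClN2O2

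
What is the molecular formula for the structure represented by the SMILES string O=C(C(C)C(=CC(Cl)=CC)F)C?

Heavy atoms from the SMILES: 9 C, 1 Cl, 1 F, 1 O.
Implicit hydrogens by atom environment:
  3 × C: 3 H each → 9
  3 × C: 1 H each → 3
  3 × C: no H
  1 × Cl: no H
  1 × F: no H
  1 × O: no H
  Total hydrogens = 12.
Molecular formula: C9H12ClFO

C9H12ClFO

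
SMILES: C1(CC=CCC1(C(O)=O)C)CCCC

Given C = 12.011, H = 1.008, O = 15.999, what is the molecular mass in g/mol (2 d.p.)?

Molecular formula: C12H20O2.
M = 12×12.011 + 20×1.008 + 2×15.999 = 196.29 g/mol.

196.29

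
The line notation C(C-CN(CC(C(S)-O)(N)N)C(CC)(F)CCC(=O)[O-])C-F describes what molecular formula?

C13H26F2N3O3S-

Heavy atoms from the SMILES: 13 C, 2 F, 3 N, 3 O, 1 S.
Implicit hydrogens by atom environment:
  8 × C: 2 H each → 16
  3 × C: no H
  2 × F: no H
  2 × N: 2 H each → 4
  1 × C: 3 H
  1 × C: 1 H
  1 × N: no H
  1 × O: 1 H
  1 × O: no H
  1 × O (charge -1): no H
  1 × S: 1 H
  Total hydrogens = 26.
Net charge -1.
Molecular formula: C13H26F2N3O3S-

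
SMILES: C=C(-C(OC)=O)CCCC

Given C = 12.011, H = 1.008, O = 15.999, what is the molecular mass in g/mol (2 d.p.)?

142.20

Molecular formula: C8H14O2.
M = 8×12.011 + 14×1.008 + 2×15.999 = 142.20 g/mol.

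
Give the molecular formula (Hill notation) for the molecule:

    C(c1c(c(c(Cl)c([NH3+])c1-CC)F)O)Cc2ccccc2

C16H18ClFNO+

Heavy atoms from the SMILES: 16 C, 1 Cl, 1 F, 1 N, 1 O.
Implicit hydrogens by atom environment:
  7 × C (aromatic): no H
  5 × C (aromatic): 1 H each → 5
  3 × C: 2 H each → 6
  1 × C: 3 H
  1 × Cl: no H
  1 × F: no H
  1 × N (charge +1): 3 H
  1 × O: 1 H
  Total hydrogens = 18.
Net charge +1.
Molecular formula: C16H18ClFNO+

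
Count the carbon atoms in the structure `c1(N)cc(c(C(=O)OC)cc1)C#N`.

The symbol for carbon appears 9 times in the SMILES. Lowercase c denotes aromatic carbon and counts toward C.

9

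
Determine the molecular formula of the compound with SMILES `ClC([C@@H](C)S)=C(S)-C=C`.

Heavy atoms from the SMILES: 6 C, 1 Cl, 2 S.
Implicit hydrogens by atom environment:
  2 × C: 1 H each → 2
  2 × C: no H
  2 × S: 1 H each → 2
  1 × C: 3 H
  1 × C: 2 H
  1 × Cl: no H
  Total hydrogens = 9.
Molecular formula: C6H9ClS2

C6H9ClS2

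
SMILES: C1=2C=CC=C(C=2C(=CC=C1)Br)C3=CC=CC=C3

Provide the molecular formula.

C16H11Br

Heavy atoms from the SMILES: 1 Br, 16 C.
Implicit hydrogens by atom environment:
  11 × C (aromatic): 1 H each → 11
  5 × C (aromatic): no H
  1 × Br: no H
  Total hydrogens = 11.
Molecular formula: C16H11Br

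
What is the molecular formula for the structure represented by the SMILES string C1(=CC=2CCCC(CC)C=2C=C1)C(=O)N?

C13H17NO

Heavy atoms from the SMILES: 13 C, 1 N, 1 O.
Implicit hydrogens by atom environment:
  4 × C: 2 H each → 8
  3 × C (aromatic): 1 H each → 3
  3 × C (aromatic): no H
  1 × C: 3 H
  1 × C: 1 H
  1 × C: no H
  1 × N: 2 H
  1 × O: no H
  Total hydrogens = 17.
Molecular formula: C13H17NO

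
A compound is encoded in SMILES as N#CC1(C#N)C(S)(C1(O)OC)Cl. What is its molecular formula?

C6H5ClN2O2S

Heavy atoms from the SMILES: 6 C, 1 Cl, 2 N, 2 O, 1 S.
Implicit hydrogens by atom environment:
  5 × C: no H
  2 × N: no H
  1 × C: 3 H
  1 × Cl: no H
  1 × O: 1 H
  1 × O: no H
  1 × S: 1 H
  Total hydrogens = 5.
Molecular formula: C6H5ClN2O2S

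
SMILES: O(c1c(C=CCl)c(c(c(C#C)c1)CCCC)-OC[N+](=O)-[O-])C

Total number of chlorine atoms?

The symbol for chlorine appears 1 time in the SMILES.

1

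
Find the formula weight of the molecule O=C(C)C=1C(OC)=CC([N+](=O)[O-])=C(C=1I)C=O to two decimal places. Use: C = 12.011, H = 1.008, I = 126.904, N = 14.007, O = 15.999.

349.08

Molecular formula: C10H8INO5.
M = 10×12.011 + 8×1.008 + 1×126.904 + 1×14.007 + 5×15.999 = 349.08 g/mol.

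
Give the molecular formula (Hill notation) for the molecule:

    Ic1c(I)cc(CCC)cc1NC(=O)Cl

C10H10ClI2NO

Heavy atoms from the SMILES: 10 C, 1 Cl, 2 I, 1 N, 1 O.
Implicit hydrogens by atom environment:
  4 × C (aromatic): no H
  2 × C: 2 H each → 4
  2 × C (aromatic): 1 H each → 2
  2 × I: no H
  1 × C: 3 H
  1 × C: no H
  1 × Cl: no H
  1 × N: 1 H
  1 × O: no H
  Total hydrogens = 10.
Molecular formula: C10H10ClI2NO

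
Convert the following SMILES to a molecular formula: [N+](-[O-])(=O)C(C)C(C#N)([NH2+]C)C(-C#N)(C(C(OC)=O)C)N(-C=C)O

Heavy atoms from the SMILES: 13 C, 5 N, 5 O.
Implicit hydrogens by atom environment:
  5 × C: no H
  4 × C: 3 H each → 12
  3 × C: 1 H each → 3
  3 × N: no H
  3 × O: no H
  1 × C: 2 H
  1 × N (charge +1): 2 H
  1 × N (charge +1): no H
  1 × O: 1 H
  1 × O (charge -1): no H
  Total hydrogens = 20.
Net charge +1.
Molecular formula: C13H20N5O5+

C13H20N5O5+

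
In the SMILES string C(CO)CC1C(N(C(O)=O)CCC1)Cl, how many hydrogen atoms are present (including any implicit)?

Hydrogens are implicit in SMILES; fill each atom to its normal valence:
  6 × C: 2 H each → 12
  2 × C: 1 H each → 2
  2 × O: 1 H each → 2
  1 × C: no H
  1 × Cl: no H
  1 × N: no H
  1 × O: no H
  Total hydrogens = 16.

16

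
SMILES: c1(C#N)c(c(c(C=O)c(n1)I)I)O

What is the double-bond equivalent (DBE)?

Molecular formula from the SMILES: C7H2I2N2O2.
DoU = (2C + 2 + N − H − X)/2 = (2·7 + 2 + 2 − 2 − 2)/2 = 14/2 = 7.
(Structurally: 1 ring(s) + 6 π bond(s) = 7.)

7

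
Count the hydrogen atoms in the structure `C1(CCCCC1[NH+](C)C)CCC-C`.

Hydrogens are implicit in SMILES; fill each atom to its normal valence:
  7 × C: 2 H each → 14
  3 × C: 3 H each → 9
  2 × C: 1 H each → 2
  1 × N (charge +1): 1 H
  Total hydrogens = 26.

26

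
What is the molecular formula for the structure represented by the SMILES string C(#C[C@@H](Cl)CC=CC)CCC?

C10H15Cl

Heavy atoms from the SMILES: 10 C, 1 Cl.
Implicit hydrogens by atom environment:
  3 × C: 2 H each → 6
  3 × C: 1 H each → 3
  2 × C: 3 H each → 6
  2 × C: no H
  1 × Cl: no H
  Total hydrogens = 15.
Molecular formula: C10H15Cl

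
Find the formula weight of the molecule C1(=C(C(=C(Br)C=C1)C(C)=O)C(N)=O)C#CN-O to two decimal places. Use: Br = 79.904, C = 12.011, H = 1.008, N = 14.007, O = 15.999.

Molecular formula: C11H9BrN2O3.
M = 1×79.904 + 11×12.011 + 9×1.008 + 2×14.007 + 3×15.999 = 297.11 g/mol.

297.11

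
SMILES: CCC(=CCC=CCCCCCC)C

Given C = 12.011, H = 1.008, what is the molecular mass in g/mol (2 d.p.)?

194.36

Molecular formula: C14H26.
M = 14×12.011 + 26×1.008 = 194.36 g/mol.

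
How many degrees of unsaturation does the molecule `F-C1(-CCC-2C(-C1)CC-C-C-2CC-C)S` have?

2

Molecular formula from the SMILES: C13H23FS.
DoU = (2C + 2 + N − H − X)/2 = (2·13 + 2 + 0 − 23 − 1)/2 = 4/2 = 2.
(Structurally: 2 ring(s) + 0 π bond(s) = 2.)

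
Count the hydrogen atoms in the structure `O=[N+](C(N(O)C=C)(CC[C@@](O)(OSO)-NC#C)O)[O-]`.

13

Hydrogens are implicit in SMILES; fill each atom to its normal valence:
  4 × O: 1 H each → 4
  3 × C: 2 H each → 6
  3 × C: no H
  2 × C: 1 H each → 2
  2 × O: no H
  1 × N: 1 H
  1 × N (charge +1): no H
  1 × N: no H
  1 × O (charge -1): no H
  1 × S: no H
  Total hydrogens = 13.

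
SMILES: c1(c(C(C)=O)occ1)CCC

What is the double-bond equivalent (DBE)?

4

Molecular formula from the SMILES: C9H12O2.
DoU = (2C + 2 + N − H − X)/2 = (2·9 + 2 + 0 − 12 − 0)/2 = 8/2 = 4.
(Structurally: 1 ring(s) + 3 π bond(s) = 4.)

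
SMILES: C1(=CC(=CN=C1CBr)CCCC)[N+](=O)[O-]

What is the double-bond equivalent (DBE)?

Molecular formula from the SMILES: C10H13BrN2O2.
DoU = (2C + 2 + N − H − X)/2 = (2·10 + 2 + 2 − 13 − 1)/2 = 10/2 = 5.
(Structurally: 1 ring(s) + 4 π bond(s) = 5.)

5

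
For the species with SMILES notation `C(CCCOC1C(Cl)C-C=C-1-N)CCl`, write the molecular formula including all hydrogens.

Heavy atoms from the SMILES: 10 C, 2 Cl, 1 N, 1 O.
Implicit hydrogens by atom environment:
  6 × C: 2 H each → 12
  3 × C: 1 H each → 3
  2 × Cl: no H
  1 × C: no H
  1 × N: 2 H
  1 × O: no H
  Total hydrogens = 17.
Molecular formula: C10H17Cl2NO

C10H17Cl2NO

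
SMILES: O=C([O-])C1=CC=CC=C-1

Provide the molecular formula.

C7H5O2-

Heavy atoms from the SMILES: 7 C, 2 O.
Implicit hydrogens by atom environment:
  5 × C (aromatic): 1 H each → 5
  1 × C (aromatic): no H
  1 × C: no H
  1 × O: no H
  1 × O (charge -1): no H
  Total hydrogens = 5.
Net charge -1.
Molecular formula: C7H5O2-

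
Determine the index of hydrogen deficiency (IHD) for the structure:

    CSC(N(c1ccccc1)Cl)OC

Molecular formula from the SMILES: C9H12ClNOS.
DoU = (2C + 2 + N − H − X)/2 = (2·9 + 2 + 1 − 12 − 1)/2 = 8/2 = 4.
(Structurally: 1 ring(s) + 3 π bond(s) = 4.)

4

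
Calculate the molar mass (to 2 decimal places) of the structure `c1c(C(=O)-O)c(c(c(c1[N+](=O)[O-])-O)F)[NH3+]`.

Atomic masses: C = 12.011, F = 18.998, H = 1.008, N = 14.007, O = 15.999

Molecular formula: C7H6FN2O5+.
M = 7×12.011 + 1×18.998 + 6×1.008 + 2×14.007 + 5×15.999 = 217.13 g/mol.

217.13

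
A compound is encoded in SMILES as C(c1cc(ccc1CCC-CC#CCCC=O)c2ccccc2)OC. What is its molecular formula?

Heavy atoms from the SMILES: 23 C, 2 O.
Implicit hydrogens by atom environment:
  8 × C (aromatic): 1 H each → 8
  7 × C: 2 H each → 14
  4 × C (aromatic): no H
  2 × C: no H
  2 × O: no H
  1 × C: 3 H
  1 × C: 1 H
  Total hydrogens = 26.
Molecular formula: C23H26O2

C23H26O2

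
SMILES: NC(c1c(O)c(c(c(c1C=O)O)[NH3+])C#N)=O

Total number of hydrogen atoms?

Hydrogens are implicit in SMILES; fill each atom to its normal valence:
  6 × C (aromatic): no H
  2 × C: no H
  2 × O: 1 H each → 2
  2 × O: no H
  1 × C: 1 H
  1 × N (charge +1): 3 H
  1 × N: 2 H
  1 × N: no H
  Total hydrogens = 8.

8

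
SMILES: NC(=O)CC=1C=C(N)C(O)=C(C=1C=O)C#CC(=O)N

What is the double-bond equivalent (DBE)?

Molecular formula from the SMILES: C12H11N3O4.
DoU = (2C + 2 + N − H − X)/2 = (2·12 + 2 + 3 − 11 − 0)/2 = 18/2 = 9.
(Structurally: 1 ring(s) + 8 π bond(s) = 9.)

9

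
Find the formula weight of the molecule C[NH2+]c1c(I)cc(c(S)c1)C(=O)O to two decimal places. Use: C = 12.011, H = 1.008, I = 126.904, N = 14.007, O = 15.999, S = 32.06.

310.13

Molecular formula: C8H9INO2S+.
M = 8×12.011 + 9×1.008 + 1×126.904 + 1×14.007 + 2×15.999 + 1×32.06 = 310.13 g/mol.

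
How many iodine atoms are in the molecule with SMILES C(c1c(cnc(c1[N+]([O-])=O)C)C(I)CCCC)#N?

The symbol for iodine appears 1 time in the SMILES.

1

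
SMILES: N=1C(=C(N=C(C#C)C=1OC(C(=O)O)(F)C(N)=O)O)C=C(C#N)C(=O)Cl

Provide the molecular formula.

C13H6ClFN4O6

Heavy atoms from the SMILES: 13 C, 1 Cl, 1 F, 4 N, 6 O.
Implicit hydrogens by atom environment:
  7 × C: no H
  4 × C (aromatic): no H
  4 × O: no H
  2 × C: 1 H each → 2
  2 × N (aromatic): no H
  2 × O: 1 H each → 2
  1 × Cl: no H
  1 × F: no H
  1 × N: 2 H
  1 × N: no H
  Total hydrogens = 6.
Molecular formula: C13H6ClFN4O6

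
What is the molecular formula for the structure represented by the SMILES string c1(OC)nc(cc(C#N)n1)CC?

C8H9N3O

Heavy atoms from the SMILES: 8 C, 3 N, 1 O.
Implicit hydrogens by atom environment:
  3 × C (aromatic): no H
  2 × C: 3 H each → 6
  2 × N (aromatic): no H
  1 × C: 2 H
  1 × C (aromatic): 1 H
  1 × C: no H
  1 × N: no H
  1 × O: no H
  Total hydrogens = 9.
Molecular formula: C8H9N3O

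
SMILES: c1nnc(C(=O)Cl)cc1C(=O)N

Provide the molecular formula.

C6H4ClN3O2

Heavy atoms from the SMILES: 6 C, 1 Cl, 3 N, 2 O.
Implicit hydrogens by atom environment:
  2 × C (aromatic): 1 H each → 2
  2 × C (aromatic): no H
  2 × C: no H
  2 × N (aromatic): no H
  2 × O: no H
  1 × Cl: no H
  1 × N: 2 H
  Total hydrogens = 4.
Molecular formula: C6H4ClN3O2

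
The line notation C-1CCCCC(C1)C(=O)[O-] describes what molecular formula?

Heavy atoms from the SMILES: 8 C, 2 O.
Implicit hydrogens by atom environment:
  6 × C: 2 H each → 12
  1 × C: 1 H
  1 × C: no H
  1 × O: no H
  1 × O (charge -1): no H
  Total hydrogens = 13.
Net charge -1.
Molecular formula: C8H13O2-

C8H13O2-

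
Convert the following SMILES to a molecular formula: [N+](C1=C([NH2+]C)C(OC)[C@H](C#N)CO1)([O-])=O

Heavy atoms from the SMILES: 8 C, 3 N, 4 O.
Implicit hydrogens by atom environment:
  3 × C: no H
  3 × O: no H
  2 × C: 3 H each → 6
  2 × C: 1 H each → 2
  1 × C: 2 H
  1 × N (charge +1): 2 H
  1 × N (charge +1): no H
  1 × N: no H
  1 × O (charge -1): no H
  Total hydrogens = 12.
Net charge +1.
Molecular formula: C8H12N3O4+

C8H12N3O4+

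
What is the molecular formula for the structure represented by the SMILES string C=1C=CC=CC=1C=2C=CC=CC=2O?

Heavy atoms from the SMILES: 12 C, 1 O.
Implicit hydrogens by atom environment:
  9 × C (aromatic): 1 H each → 9
  3 × C (aromatic): no H
  1 × O: 1 H
  Total hydrogens = 10.
Molecular formula: C12H10O

C12H10O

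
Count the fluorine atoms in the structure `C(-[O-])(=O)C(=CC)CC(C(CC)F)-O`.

1

The symbol for fluorine appears 1 time in the SMILES.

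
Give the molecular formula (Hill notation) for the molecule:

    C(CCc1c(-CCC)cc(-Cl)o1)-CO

C11H17ClO2

Heavy atoms from the SMILES: 11 C, 1 Cl, 2 O.
Implicit hydrogens by atom environment:
  6 × C: 2 H each → 12
  3 × C (aromatic): no H
  1 × C: 3 H
  1 × C (aromatic): 1 H
  1 × Cl: no H
  1 × O: 1 H
  1 × O (aromatic): no H
  Total hydrogens = 17.
Molecular formula: C11H17ClO2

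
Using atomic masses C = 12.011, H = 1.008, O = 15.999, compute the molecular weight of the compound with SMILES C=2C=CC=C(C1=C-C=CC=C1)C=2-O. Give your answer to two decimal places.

170.21

Molecular formula: C12H10O.
M = 12×12.011 + 10×1.008 + 1×15.999 = 170.21 g/mol.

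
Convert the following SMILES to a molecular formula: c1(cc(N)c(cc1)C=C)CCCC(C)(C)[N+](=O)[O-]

Heavy atoms from the SMILES: 14 C, 2 N, 2 O.
Implicit hydrogens by atom environment:
  4 × C: 2 H each → 8
  3 × C (aromatic): 1 H each → 3
  3 × C (aromatic): no H
  2 × C: 3 H each → 6
  1 × C: 1 H
  1 × C: no H
  1 × N: 2 H
  1 × N (charge +1): no H
  1 × O: no H
  1 × O (charge -1): no H
  Total hydrogens = 20.
Molecular formula: C14H20N2O2

C14H20N2O2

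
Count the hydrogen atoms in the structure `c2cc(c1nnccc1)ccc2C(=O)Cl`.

Hydrogens are implicit in SMILES; fill each atom to its normal valence:
  7 × C (aromatic): 1 H each → 7
  3 × C (aromatic): no H
  2 × N (aromatic): no H
  1 × C: no H
  1 × Cl: no H
  1 × O: no H
  Total hydrogens = 7.

7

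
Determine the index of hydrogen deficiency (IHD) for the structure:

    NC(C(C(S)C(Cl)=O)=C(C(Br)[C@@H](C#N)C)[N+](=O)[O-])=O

6

Molecular formula from the SMILES: C9H9BrClN3O4S.
DoU = (2C + 2 + N − H − X)/2 = (2·9 + 2 + 3 − 9 − 2)/2 = 12/2 = 6.
(Structurally: 0 ring(s) + 6 π bond(s) = 6.)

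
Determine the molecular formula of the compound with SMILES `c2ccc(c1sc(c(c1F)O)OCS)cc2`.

C11H9FO2S2

Heavy atoms from the SMILES: 11 C, 1 F, 2 O, 2 S.
Implicit hydrogens by atom environment:
  5 × C (aromatic): 1 H each → 5
  5 × C (aromatic): no H
  1 × C: 2 H
  1 × F: no H
  1 × O: 1 H
  1 × O: no H
  1 × S: 1 H
  1 × S (aromatic): no H
  Total hydrogens = 9.
Molecular formula: C11H9FO2S2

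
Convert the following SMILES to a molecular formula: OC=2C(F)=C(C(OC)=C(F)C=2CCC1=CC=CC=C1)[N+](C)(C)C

Heavy atoms from the SMILES: 18 C, 2 F, 1 N, 2 O.
Implicit hydrogens by atom environment:
  7 × C (aromatic): no H
  5 × C (aromatic): 1 H each → 5
  4 × C: 3 H each → 12
  2 × C: 2 H each → 4
  2 × F: no H
  1 × N (charge +1): no H
  1 × O: 1 H
  1 × O: no H
  Total hydrogens = 22.
Net charge +1.
Molecular formula: C18H22F2NO2+

C18H22F2NO2+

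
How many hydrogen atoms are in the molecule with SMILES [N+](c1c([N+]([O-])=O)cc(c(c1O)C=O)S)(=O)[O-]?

4

Hydrogens are implicit in SMILES; fill each atom to its normal valence:
  5 × C (aromatic): no H
  3 × O: no H
  2 × N (charge +1): no H
  2 × O (charge -1): no H
  1 × C (aromatic): 1 H
  1 × C: 1 H
  1 × O: 1 H
  1 × S: 1 H
  Total hydrogens = 4.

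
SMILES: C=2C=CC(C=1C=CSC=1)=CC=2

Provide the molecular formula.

Heavy atoms from the SMILES: 10 C, 1 S.
Implicit hydrogens by atom environment:
  8 × C (aromatic): 1 H each → 8
  2 × C (aromatic): no H
  1 × S (aromatic): no H
  Total hydrogens = 8.
Molecular formula: C10H8S

C10H8S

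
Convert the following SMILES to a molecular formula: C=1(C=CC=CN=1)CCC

Heavy atoms from the SMILES: 8 C, 1 N.
Implicit hydrogens by atom environment:
  4 × C (aromatic): 1 H each → 4
  2 × C: 2 H each → 4
  1 × C: 3 H
  1 × C (aromatic): no H
  1 × N (aromatic): no H
  Total hydrogens = 11.
Molecular formula: C8H11N

C8H11N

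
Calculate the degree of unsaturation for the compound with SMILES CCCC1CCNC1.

1

Molecular formula from the SMILES: C7H15N.
DoU = (2C + 2 + N − H − X)/2 = (2·7 + 2 + 1 − 15 − 0)/2 = 2/2 = 1.
(Structurally: 1 ring(s) + 0 π bond(s) = 1.)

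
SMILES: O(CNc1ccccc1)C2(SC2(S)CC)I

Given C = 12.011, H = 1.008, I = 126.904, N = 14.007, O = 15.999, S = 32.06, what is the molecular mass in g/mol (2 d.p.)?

367.26

Molecular formula: C11H14INOS2.
M = 11×12.011 + 14×1.008 + 1×126.904 + 1×14.007 + 1×15.999 + 2×32.06 = 367.26 g/mol.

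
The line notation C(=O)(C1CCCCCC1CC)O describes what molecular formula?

C10H18O2

Heavy atoms from the SMILES: 10 C, 2 O.
Implicit hydrogens by atom environment:
  6 × C: 2 H each → 12
  2 × C: 1 H each → 2
  1 × C: 3 H
  1 × C: no H
  1 × O: 1 H
  1 × O: no H
  Total hydrogens = 18.
Molecular formula: C10H18O2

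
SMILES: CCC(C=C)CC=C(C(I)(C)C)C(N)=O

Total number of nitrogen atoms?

1

The symbol for nitrogen appears 1 time in the SMILES.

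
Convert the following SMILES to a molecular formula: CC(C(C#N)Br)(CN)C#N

C6H8BrN3

Heavy atoms from the SMILES: 1 Br, 6 C, 3 N.
Implicit hydrogens by atom environment:
  3 × C: no H
  2 × N: no H
  1 × Br: no H
  1 × C: 3 H
  1 × C: 2 H
  1 × C: 1 H
  1 × N: 2 H
  Total hydrogens = 8.
Molecular formula: C6H8BrN3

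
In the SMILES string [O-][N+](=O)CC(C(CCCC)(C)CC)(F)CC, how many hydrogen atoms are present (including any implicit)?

Hydrogens are implicit in SMILES; fill each atom to its normal valence:
  6 × C: 2 H each → 12
  4 × C: 3 H each → 12
  2 × C: no H
  1 × F: no H
  1 × N (charge +1): no H
  1 × O: no H
  1 × O (charge -1): no H
  Total hydrogens = 24.

24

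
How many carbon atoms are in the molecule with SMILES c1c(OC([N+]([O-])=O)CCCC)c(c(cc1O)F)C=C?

13

The symbol for carbon appears 13 times in the SMILES. Lowercase c denotes aromatic carbon and counts toward C.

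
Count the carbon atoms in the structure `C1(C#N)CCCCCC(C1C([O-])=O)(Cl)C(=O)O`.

The symbol for carbon appears 11 times in the SMILES. (Cl is a single chlorine, not C + l.)

11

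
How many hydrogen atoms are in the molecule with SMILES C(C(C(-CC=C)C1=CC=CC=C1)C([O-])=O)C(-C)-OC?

Hydrogens are implicit in SMILES; fill each atom to its normal valence:
  5 × C (aromatic): 1 H each → 5
  4 × C: 1 H each → 4
  3 × C: 2 H each → 6
  2 × C: 3 H each → 6
  2 × O: no H
  1 × C: no H
  1 × C (aromatic): no H
  1 × O (charge -1): no H
  Total hydrogens = 21.

21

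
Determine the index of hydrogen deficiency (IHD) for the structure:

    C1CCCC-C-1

1

Molecular formula from the SMILES: C6H12.
DoU = (2C + 2 + N − H − X)/2 = (2·6 + 2 + 0 − 12 − 0)/2 = 2/2 = 1.
(Structurally: 1 ring(s) + 0 π bond(s) = 1.)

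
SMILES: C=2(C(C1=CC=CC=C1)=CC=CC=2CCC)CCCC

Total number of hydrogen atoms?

Hydrogens are implicit in SMILES; fill each atom to its normal valence:
  8 × C (aromatic): 1 H each → 8
  5 × C: 2 H each → 10
  4 × C (aromatic): no H
  2 × C: 3 H each → 6
  Total hydrogens = 24.

24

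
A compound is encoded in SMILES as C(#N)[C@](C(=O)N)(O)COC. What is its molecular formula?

Heavy atoms from the SMILES: 5 C, 2 N, 3 O.
Implicit hydrogens by atom environment:
  3 × C: no H
  2 × O: no H
  1 × C: 3 H
  1 × C: 2 H
  1 × N: 2 H
  1 × N: no H
  1 × O: 1 H
  Total hydrogens = 8.
Molecular formula: C5H8N2O3

C5H8N2O3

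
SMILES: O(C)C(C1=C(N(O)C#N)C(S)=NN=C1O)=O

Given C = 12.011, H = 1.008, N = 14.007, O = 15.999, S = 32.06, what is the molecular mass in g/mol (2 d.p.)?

Molecular formula: C7H6N4O4S.
M = 7×12.011 + 6×1.008 + 4×14.007 + 4×15.999 + 1×32.06 = 242.21 g/mol.

242.21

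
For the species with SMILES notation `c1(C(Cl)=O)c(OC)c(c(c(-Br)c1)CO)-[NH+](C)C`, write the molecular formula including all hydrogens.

Heavy atoms from the SMILES: 1 Br, 11 C, 1 Cl, 1 N, 3 O.
Implicit hydrogens by atom environment:
  5 × C (aromatic): no H
  3 × C: 3 H each → 9
  2 × O: no H
  1 × Br: no H
  1 × C: 2 H
  1 × C (aromatic): 1 H
  1 × C: no H
  1 × Cl: no H
  1 × N (charge +1): 1 H
  1 × O: 1 H
  Total hydrogens = 14.
Net charge +1.
Molecular formula: C11H14BrClNO3+

C11H14BrClNO3+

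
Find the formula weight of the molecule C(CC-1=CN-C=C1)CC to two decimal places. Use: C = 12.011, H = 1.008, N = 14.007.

123.20

Molecular formula: C8H13N.
M = 8×12.011 + 13×1.008 + 1×14.007 = 123.20 g/mol.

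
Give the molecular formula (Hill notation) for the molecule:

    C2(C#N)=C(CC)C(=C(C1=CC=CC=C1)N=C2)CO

Heavy atoms from the SMILES: 15 C, 2 N, 1 O.
Implicit hydrogens by atom environment:
  6 × C (aromatic): 1 H each → 6
  5 × C (aromatic): no H
  2 × C: 2 H each → 4
  1 × C: 3 H
  1 × C: no H
  1 × N (aromatic): no H
  1 × N: no H
  1 × O: 1 H
  Total hydrogens = 14.
Molecular formula: C15H14N2O

C15H14N2O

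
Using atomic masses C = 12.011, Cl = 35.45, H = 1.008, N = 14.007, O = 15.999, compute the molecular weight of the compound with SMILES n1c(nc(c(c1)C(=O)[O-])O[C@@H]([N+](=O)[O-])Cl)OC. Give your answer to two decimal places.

262.58

Molecular formula: C7H5ClN3O6-.
M = 7×12.011 + 1×35.45 + 5×1.008 + 3×14.007 + 6×15.999 = 262.58 g/mol.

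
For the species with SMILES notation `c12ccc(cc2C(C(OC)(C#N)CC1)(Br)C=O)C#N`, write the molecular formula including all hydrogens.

Heavy atoms from the SMILES: 1 Br, 14 C, 2 N, 2 O.
Implicit hydrogens by atom environment:
  4 × C: no H
  3 × C (aromatic): 1 H each → 3
  3 × C (aromatic): no H
  2 × C: 2 H each → 4
  2 × N: no H
  2 × O: no H
  1 × Br: no H
  1 × C: 3 H
  1 × C: 1 H
  Total hydrogens = 11.
Molecular formula: C14H11BrN2O2

C14H11BrN2O2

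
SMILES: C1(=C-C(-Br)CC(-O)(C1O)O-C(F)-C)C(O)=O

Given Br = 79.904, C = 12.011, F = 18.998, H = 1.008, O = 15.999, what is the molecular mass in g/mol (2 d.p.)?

Molecular formula: C9H12BrFO5.
M = 1×79.904 + 9×12.011 + 1×18.998 + 12×1.008 + 5×15.999 = 299.09 g/mol.

299.09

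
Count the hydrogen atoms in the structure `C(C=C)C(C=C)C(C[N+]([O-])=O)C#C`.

Hydrogens are implicit in SMILES; fill each atom to its normal valence:
  5 × C: 1 H each → 5
  4 × C: 2 H each → 8
  1 × C: no H
  1 × N (charge +1): no H
  1 × O: no H
  1 × O (charge -1): no H
  Total hydrogens = 13.

13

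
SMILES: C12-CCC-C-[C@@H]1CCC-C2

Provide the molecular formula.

Heavy atoms from the SMILES: 10 C.
Implicit hydrogens by atom environment:
  8 × C: 2 H each → 16
  2 × C: 1 H each → 2
  Total hydrogens = 18.
Molecular formula: C10H18

C10H18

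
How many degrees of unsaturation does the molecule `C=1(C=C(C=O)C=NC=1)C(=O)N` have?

Molecular formula from the SMILES: C7H6N2O2.
DoU = (2C + 2 + N − H − X)/2 = (2·7 + 2 + 2 − 6 − 0)/2 = 12/2 = 6.
(Structurally: 1 ring(s) + 5 π bond(s) = 6.)

6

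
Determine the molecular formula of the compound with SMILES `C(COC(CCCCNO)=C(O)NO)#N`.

C8H15N3O4

Heavy atoms from the SMILES: 8 C, 3 N, 4 O.
Implicit hydrogens by atom environment:
  5 × C: 2 H each → 10
  3 × C: no H
  3 × O: 1 H each → 3
  2 × N: 1 H each → 2
  1 × N: no H
  1 × O: no H
  Total hydrogens = 15.
Molecular formula: C8H15N3O4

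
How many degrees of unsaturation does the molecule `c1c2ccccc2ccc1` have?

7

Molecular formula from the SMILES: C10H8.
DoU = (2C + 2 + N − H − X)/2 = (2·10 + 2 + 0 − 8 − 0)/2 = 14/2 = 7.
(Structurally: 2 ring(s) + 5 π bond(s) = 7.)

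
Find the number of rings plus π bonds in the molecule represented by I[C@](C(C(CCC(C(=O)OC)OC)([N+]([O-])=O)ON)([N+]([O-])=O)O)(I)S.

3

Molecular formula from the SMILES: C9H15I2N3O9S.
DoU = (2C + 2 + N − H − X)/2 = (2·9 + 2 + 3 − 15 − 2)/2 = 6/2 = 3.
(Structurally: 0 ring(s) + 3 π bond(s) = 3.)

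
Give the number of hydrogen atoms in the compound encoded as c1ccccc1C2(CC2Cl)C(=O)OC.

11

Hydrogens are implicit in SMILES; fill each atom to its normal valence:
  5 × C (aromatic): 1 H each → 5
  2 × C: no H
  2 × O: no H
  1 × C: 3 H
  1 × C: 2 H
  1 × C: 1 H
  1 × C (aromatic): no H
  1 × Cl: no H
  Total hydrogens = 11.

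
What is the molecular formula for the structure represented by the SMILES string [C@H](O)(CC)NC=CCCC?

Heavy atoms from the SMILES: 8 C, 1 N, 1 O.
Implicit hydrogens by atom environment:
  3 × C: 2 H each → 6
  3 × C: 1 H each → 3
  2 × C: 3 H each → 6
  1 × N: 1 H
  1 × O: 1 H
  Total hydrogens = 17.
Molecular formula: C8H17NO

C8H17NO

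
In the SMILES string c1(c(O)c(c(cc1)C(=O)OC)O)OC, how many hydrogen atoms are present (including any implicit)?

Hydrogens are implicit in SMILES; fill each atom to its normal valence:
  4 × C (aromatic): no H
  3 × O: no H
  2 × C: 3 H each → 6
  2 × C (aromatic): 1 H each → 2
  2 × O: 1 H each → 2
  1 × C: no H
  Total hydrogens = 10.

10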